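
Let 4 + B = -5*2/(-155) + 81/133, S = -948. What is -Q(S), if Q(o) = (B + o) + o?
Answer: 7830923/4123 ≈ 1899.3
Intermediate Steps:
B = -13715/4123 (B = -4 + (-5*2/(-155) + 81/133) = -4 + (-10*(-1/155) + 81*(1/133)) = -4 + (2/31 + 81/133) = -4 + 2777/4123 = -13715/4123 ≈ -3.3265)
Q(o) = -13715/4123 + 2*o (Q(o) = (-13715/4123 + o) + o = -13715/4123 + 2*o)
-Q(S) = -(-13715/4123 + 2*(-948)) = -(-13715/4123 - 1896) = -1*(-7830923/4123) = 7830923/4123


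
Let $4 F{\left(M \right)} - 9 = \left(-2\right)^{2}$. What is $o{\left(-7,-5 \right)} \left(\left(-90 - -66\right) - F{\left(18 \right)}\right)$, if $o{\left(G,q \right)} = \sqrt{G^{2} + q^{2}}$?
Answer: $- \frac{109 \sqrt{74}}{4} \approx -234.41$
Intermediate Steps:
$F{\left(M \right)} = \frac{13}{4}$ ($F{\left(M \right)} = \frac{9}{4} + \frac{\left(-2\right)^{2}}{4} = \frac{9}{4} + \frac{1}{4} \cdot 4 = \frac{9}{4} + 1 = \frac{13}{4}$)
$o{\left(-7,-5 \right)} \left(\left(-90 - -66\right) - F{\left(18 \right)}\right) = \sqrt{\left(-7\right)^{2} + \left(-5\right)^{2}} \left(\left(-90 - -66\right) - \frac{13}{4}\right) = \sqrt{49 + 25} \left(\left(-90 + 66\right) - \frac{13}{4}\right) = \sqrt{74} \left(-24 - \frac{13}{4}\right) = \sqrt{74} \left(- \frac{109}{4}\right) = - \frac{109 \sqrt{74}}{4}$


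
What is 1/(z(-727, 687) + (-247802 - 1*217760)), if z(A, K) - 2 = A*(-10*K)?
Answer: 1/4528930 ≈ 2.2080e-7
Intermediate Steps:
z(A, K) = 2 - 10*A*K (z(A, K) = 2 + A*(-10*K) = 2 - 10*A*K)
1/(z(-727, 687) + (-247802 - 1*217760)) = 1/((2 - 10*(-727)*687) + (-247802 - 1*217760)) = 1/((2 + 4994490) + (-247802 - 217760)) = 1/(4994492 - 465562) = 1/4528930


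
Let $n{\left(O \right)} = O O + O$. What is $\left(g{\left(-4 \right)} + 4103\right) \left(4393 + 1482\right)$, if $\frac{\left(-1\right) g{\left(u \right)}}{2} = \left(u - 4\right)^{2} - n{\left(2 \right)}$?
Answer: $23423625$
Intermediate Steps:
$n{\left(O \right)} = O + O^{2}$ ($n{\left(O \right)} = O^{2} + O = O + O^{2}$)
$g{\left(u \right)} = 12 - 2 \left(-4 + u\right)^{2}$ ($g{\left(u \right)} = - 2 \left(\left(u - 4\right)^{2} - 2 \left(1 + 2\right)\right) = - 2 \left(\left(-4 + u\right)^{2} - 2 \cdot 3\right) = - 2 \left(\left(-4 + u\right)^{2} - 6\right) = - 2 \left(-6 + \left(-4 + u\right)^{2}\right) = 12 - 2 \left(-4 + u\right)^{2}$)
$\left(g{\left(-4 \right)} + 4103\right) \left(4393 + 1482\right) = \left(\left(12 - 2 \left(-4 - 4\right)^{2}\right) + 4103\right) \left(4393 + 1482\right) = \left(\left(12 - 2 \left(-8\right)^{2}\right) + 4103\right) 5875 = \left(\left(12 - 128\right) + 4103\right) 5875 = \left(-116 + 4103\right) 5875 = 3987 \cdot 5875 = 23423625$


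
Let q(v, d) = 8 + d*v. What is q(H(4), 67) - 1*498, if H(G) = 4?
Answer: -222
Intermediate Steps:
q(H(4), 67) - 1*498 = (8 + 67*4) - 1*498 = (8 + 268) - 498 = 276 - 498 = -222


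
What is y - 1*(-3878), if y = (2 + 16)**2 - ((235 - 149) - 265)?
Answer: 4381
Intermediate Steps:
y = 503 (y = 18**2 - (86 - 265) = 324 - 1*(-179) = 324 + 179 = 503)
y - 1*(-3878) = 503 - 1*(-3878) = 503 + 3878 = 4381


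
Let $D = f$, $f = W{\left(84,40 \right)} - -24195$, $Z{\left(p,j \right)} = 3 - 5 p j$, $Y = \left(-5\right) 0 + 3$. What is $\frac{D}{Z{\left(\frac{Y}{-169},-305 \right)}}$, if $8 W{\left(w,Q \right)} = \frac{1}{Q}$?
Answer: $- \frac{1308465769}{1301760} \approx -1005.2$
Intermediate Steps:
$W{\left(w,Q \right)} = \frac{1}{8 Q}$
$Y = 3$ ($Y = 0 + 3 = 3$)
$Z{\left(p,j \right)} = 3 - 5 j p$
$f = \frac{7742401}{320}$ ($f = \frac{1}{8 \cdot 40} - -24195 = \frac{1}{8} \cdot \frac{1}{40} + 24195 = \frac{1}{320} + 24195 = \frac{7742401}{320} \approx 24195.0$)
$D = \frac{7742401}{320} \approx 24195.0$
$\frac{D}{Z{\left(\frac{Y}{-169},-305 \right)}} = \frac{7742401}{320 \left(3 - - 1525 \frac{3}{-169}\right)} = \frac{7742401}{320 \left(3 - - 1525 \cdot 3 \left(- \frac{1}{169}\right)\right)} = \frac{7742401}{320 \left(3 - \left(-1525\right) \left(- \frac{3}{169}\right)\right)} = \frac{7742401}{320 \left(3 - \frac{4575}{169}\right)} = \frac{7742401}{320 \left(- \frac{4068}{169}\right)} = \frac{7742401}{320} \left(- \frac{169}{4068}\right) = - \frac{1308465769}{1301760}$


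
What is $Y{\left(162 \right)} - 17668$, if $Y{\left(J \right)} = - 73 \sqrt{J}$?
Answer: $-17668 - 657 \sqrt{2} \approx -18597.0$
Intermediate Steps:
$Y{\left(162 \right)} - 17668 = - 73 \sqrt{162} - 17668 = - 73 \cdot 9 \sqrt{2} - 17668 = - 657 \sqrt{2} - 17668 = -17668 - 657 \sqrt{2}$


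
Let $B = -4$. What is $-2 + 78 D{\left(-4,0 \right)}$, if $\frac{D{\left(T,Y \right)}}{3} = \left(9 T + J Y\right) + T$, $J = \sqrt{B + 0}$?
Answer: $-9362$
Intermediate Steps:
$J = 2 i$ ($J = \sqrt{-4 + 0} = \sqrt{-4} = 2 i \approx 2.0 i$)
$D{\left(T,Y \right)} = 30 T + 6 i Y$ ($D{\left(T,Y \right)} = 3 \left(\left(9 T + 2 i Y\right) + T\right) = 3 \left(10 T + 2 i Y\right) = 30 T + 6 i Y$)
$-2 + 78 D{\left(-4,0 \right)} = -2 + 78 \left(30 \left(-4\right) + 6 i 0\right) = -2 + 78 \left(-120 + 0\right) = -2 + 78 \left(-120\right) = -2 - 9360 = -9362$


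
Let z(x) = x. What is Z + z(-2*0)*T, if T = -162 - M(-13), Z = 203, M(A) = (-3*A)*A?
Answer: 203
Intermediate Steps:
M(A) = -3*A²
T = 345 (T = -162 - (-3)*(-13)² = -162 - (-3)*169 = -162 - 1*(-507) = -162 + 507 = 345)
Z + z(-2*0)*T = 203 - 2*0*345 = 203 + 0*345 = 203 + 0 = 203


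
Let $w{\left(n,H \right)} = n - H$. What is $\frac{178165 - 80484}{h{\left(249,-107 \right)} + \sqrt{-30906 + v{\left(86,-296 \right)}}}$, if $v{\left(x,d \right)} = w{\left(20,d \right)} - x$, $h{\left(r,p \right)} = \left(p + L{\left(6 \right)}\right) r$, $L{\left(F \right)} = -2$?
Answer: $- \frac{2651160021}{736664557} - \frac{195362 i \sqrt{7669}}{736664557} \approx -3.5989 - 0.023224 i$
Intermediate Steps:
$h{\left(r,p \right)} = r \left(-2 + p\right)$ ($h{\left(r,p \right)} = \left(p - 2\right) r = \left(-2 + p\right) r = r \left(-2 + p\right)$)
$v{\left(x,d \right)} = 20 - d - x$ ($v{\left(x,d \right)} = \left(20 - d\right) - x = 20 - d - x$)
$\frac{178165 - 80484}{h{\left(249,-107 \right)} + \sqrt{-30906 + v{\left(86,-296 \right)}}} = \frac{178165 - 80484}{249 \left(-2 - 107\right) + \sqrt{-30906 - -230}} = \frac{97681}{249 \left(-109\right) + \sqrt{-30906 + \left(20 + 296 - 86\right)}} = \frac{97681}{-27141 + \sqrt{-30906 + 230}} = \frac{97681}{-27141 + \sqrt{-30676}} = \frac{97681}{-27141 + 2 i \sqrt{7669}}$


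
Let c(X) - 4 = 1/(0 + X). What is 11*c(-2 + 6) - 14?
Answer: 131/4 ≈ 32.750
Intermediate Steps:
c(X) = 4 + 1/X (c(X) = 4 + 1/(0 + X) = 4 + 1/X)
11*c(-2 + 6) - 14 = 11*(4 + 1/(-2 + 6)) - 14 = 11*(4 + 1/4) - 14 = 11*(17/4) - 14 = 187/4 - 14 = 131/4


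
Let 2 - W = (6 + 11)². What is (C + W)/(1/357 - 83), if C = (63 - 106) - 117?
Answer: 159579/29630 ≈ 5.3857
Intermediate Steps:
C = -160 (C = -43 - 117 = -160)
W = -287 (W = 2 - (6 + 11)² = 2 - 1*17² = 2 - 1*289 = 2 - 289 = -287)
(C + W)/(1/357 - 83) = (-160 - 287)/(1/357 - 83) = -447/(1/357 - 83) = -447/(-29630/357) = -357/29630*(-447) = 159579/29630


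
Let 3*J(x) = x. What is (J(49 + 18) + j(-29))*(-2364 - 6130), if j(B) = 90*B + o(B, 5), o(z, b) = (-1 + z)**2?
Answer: 43005122/3 ≈ 1.4335e+7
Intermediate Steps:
J(x) = x/3
j(B) = (-1 + B)**2 + 90*B (j(B) = 90*B + (-1 + B)**2 = (-1 + B)**2 + 90*B)
(J(49 + 18) + j(-29))*(-2364 - 6130) = ((49 + 18)/3 + ((-1 - 29)**2 + 90*(-29)))*(-2364 - 6130) = ((1/3)*67 + ((-30)**2 - 2610))*(-8494) = (67/3 + (900 - 2610))*(-8494) = (67/3 - 1710)*(-8494) = -5063/3*(-8494) = 43005122/3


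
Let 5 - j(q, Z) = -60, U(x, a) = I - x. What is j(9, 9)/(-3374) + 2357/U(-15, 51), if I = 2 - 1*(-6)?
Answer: 7951023/77602 ≈ 102.46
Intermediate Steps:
I = 8 (I = 2 + 6 = 8)
U(x, a) = 8 - x
j(q, Z) = 65 (j(q, Z) = 5 - 1*(-60) = 5 + 60 = 65)
j(9, 9)/(-3374) + 2357/U(-15, 51) = 65/(-3374) + 2357/(8 - 1*(-15)) = 65*(-1/3374) + 2357/(8 + 15) = -65/3374 + 2357/23 = 7951023/77602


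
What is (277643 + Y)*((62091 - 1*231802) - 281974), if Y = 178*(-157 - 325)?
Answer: -86654412195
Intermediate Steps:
Y = -85796 (Y = 178*(-482) = -85796)
(277643 + Y)*((62091 - 1*231802) - 281974) = (277643 - 85796)*((62091 - 1*231802) - 281974) = 191847*((62091 - 231802) - 281974) = 191847*(-169711 - 281974) = 191847*(-451685) = -86654412195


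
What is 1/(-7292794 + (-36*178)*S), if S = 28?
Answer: -1/7472218 ≈ -1.3383e-7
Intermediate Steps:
1/(-7292794 + (-36*178)*S) = 1/(-7292794 - 36*178*28) = 1/(-7292794 - 6408*28) = 1/(-7292794 - 179424) = 1/(-7472218) = -1/7472218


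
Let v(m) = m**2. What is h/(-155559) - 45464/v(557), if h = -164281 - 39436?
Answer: 56130661157/48262024191 ≈ 1.1630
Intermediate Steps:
h = -203717
h/(-155559) - 45464/v(557) = -203717/(-155559) - 45464/(557**2) = -203717*(-1/155559) - 45464/310249 = 203717/155559 - 45464*1/310249 = 203717/155559 - 45464/310249 = 56130661157/48262024191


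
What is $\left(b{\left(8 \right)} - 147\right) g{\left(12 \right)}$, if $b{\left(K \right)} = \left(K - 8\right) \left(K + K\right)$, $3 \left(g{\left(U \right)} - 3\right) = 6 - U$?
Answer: $-147$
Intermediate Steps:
$g{\left(U \right)} = 5 - \frac{U}{3}$ ($g{\left(U \right)} = 3 + \frac{6 - U}{3} = 3 - \left(-2 + \frac{U}{3}\right) = 5 - \frac{U}{3}$)
$b{\left(K \right)} = 2 K \left(-8 + K\right)$ ($b{\left(K \right)} = \left(-8 + K\right) 2 K = 2 K \left(-8 + K\right)$)
$\left(b{\left(8 \right)} - 147\right) g{\left(12 \right)} = \left(2 \cdot 8 \left(-8 + 8\right) - 147\right) \left(5 - 4\right) = \left(2 \cdot 8 \cdot 0 - 147\right) \left(5 - 4\right) = \left(0 - 147\right) 1 = \left(-147\right) 1 = -147$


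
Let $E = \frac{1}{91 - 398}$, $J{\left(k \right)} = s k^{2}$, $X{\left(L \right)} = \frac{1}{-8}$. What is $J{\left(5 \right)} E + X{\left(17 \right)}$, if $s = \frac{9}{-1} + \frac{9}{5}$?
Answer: $\frac{1133}{2456} \approx 0.46132$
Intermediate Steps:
$s = - \frac{36}{5}$ ($s = 9 \left(-1\right) + 9 \cdot \frac{1}{5} = -9 + \frac{9}{5} = - \frac{36}{5} \approx -7.2$)
$X{\left(L \right)} = - \frac{1}{8}$
$J{\left(k \right)} = - \frac{36 k^{2}}{5}$
$E = - \frac{1}{307}$ ($E = \frac{1}{-307} = - \frac{1}{307} \approx -0.0032573$)
$J{\left(5 \right)} E + X{\left(17 \right)} = - \frac{36 \cdot 5^{2}}{5} \left(- \frac{1}{307}\right) - \frac{1}{8} = \left(- \frac{36}{5}\right) 25 \left(- \frac{1}{307}\right) - \frac{1}{8} = \left(-180\right) \left(- \frac{1}{307}\right) - \frac{1}{8} = \frac{180}{307} - \frac{1}{8} = \frac{1133}{2456}$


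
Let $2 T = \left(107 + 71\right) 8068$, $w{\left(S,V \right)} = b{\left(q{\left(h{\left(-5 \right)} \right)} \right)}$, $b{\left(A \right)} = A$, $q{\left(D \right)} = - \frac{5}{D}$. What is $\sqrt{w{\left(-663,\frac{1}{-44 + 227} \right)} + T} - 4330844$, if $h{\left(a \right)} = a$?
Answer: $-4330844 + \sqrt{718053} \approx -4.33 \cdot 10^{6}$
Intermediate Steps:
$w{\left(S,V \right)} = 1$ ($w{\left(S,V \right)} = - \frac{5}{-5} = \left(-5\right) \left(- \frac{1}{5}\right) = 1$)
$T = 718052$ ($T = \frac{\left(107 + 71\right) 8068}{2} = \frac{178 \cdot 8068}{2} = \frac{1}{2} \cdot 1436104 = 718052$)
$\sqrt{w{\left(-663,\frac{1}{-44 + 227} \right)} + T} - 4330844 = \sqrt{1 + 718052} - 4330844 = \sqrt{718053} - 4330844 = -4330844 + \sqrt{718053}$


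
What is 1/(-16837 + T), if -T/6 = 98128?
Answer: -1/605605 ≈ -1.6512e-6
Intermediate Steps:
T = -588768 (T = -6*98128 = -588768)
1/(-16837 + T) = 1/(-16837 - 588768) = 1/(-605605) = -1/605605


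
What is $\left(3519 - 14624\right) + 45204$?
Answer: $34099$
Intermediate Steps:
$\left(3519 - 14624\right) + 45204 = -11105 + 45204 = 34099$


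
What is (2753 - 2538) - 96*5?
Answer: -265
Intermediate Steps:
(2753 - 2538) - 96*5 = 215 - 480 = -265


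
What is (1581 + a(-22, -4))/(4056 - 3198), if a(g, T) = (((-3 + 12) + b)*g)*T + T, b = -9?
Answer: 1577/858 ≈ 1.8380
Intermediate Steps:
a(g, T) = T (a(g, T) = (((-3 + 12) - 9)*g)*T + T = ((9 - 9)*g)*T + T = (0*g)*T + T = 0*T + T = 0 + T = T)
(1581 + a(-22, -4))/(4056 - 3198) = (1581 - 4)/(4056 - 3198) = 1577/858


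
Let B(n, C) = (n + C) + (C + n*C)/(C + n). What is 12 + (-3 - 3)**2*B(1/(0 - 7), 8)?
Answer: 125616/385 ≈ 326.28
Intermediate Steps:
B(n, C) = C + n + (C + C*n)/(C + n) (B(n, C) = (C + n) + (C + C*n)/(C + n) = C + n + (C + C*n)/(C + n))
12 + (-3 - 3)**2*B(1/(0 - 7), 8) = 12 + (-3 - 3)**2*((8 + 8**2 + (1/(0 - 7))**2 + 3*8/(0 - 7))/(8 + 1/(0 - 7))) = 12 + (-6)**2*((8 + 64 + (1/(-7))**2 + 3*8/(-7))/(8 + 1/(-7))) = 12 + 36*((8 + 64 + (-1/7)**2 + 3*8*(-1/7))/(8 - 1/7)) = 12 + 36*((8 + 64 + 1/49 - 24/7)/(55/7)) = 12 + 36*((7/55)*(3361/49)) = 12 + 36*(3361/385) = 12 + 120996/385 = 125616/385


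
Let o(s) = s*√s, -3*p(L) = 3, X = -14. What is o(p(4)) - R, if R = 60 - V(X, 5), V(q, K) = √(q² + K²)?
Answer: -60 + √221 - I ≈ -45.134 - 1.0*I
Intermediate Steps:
V(q, K) = √(K² + q²)
p(L) = -1 (p(L) = -⅓*3 = -1)
o(s) = s^(3/2)
R = 60 - √221 (R = 60 - √(5² + (-14)²) = 60 - √(25 + 196) = 60 - √221 ≈ 45.134)
o(p(4)) - R = (-1)^(3/2) - (60 - √221) = -I + (-60 + √221) = -60 + √221 - I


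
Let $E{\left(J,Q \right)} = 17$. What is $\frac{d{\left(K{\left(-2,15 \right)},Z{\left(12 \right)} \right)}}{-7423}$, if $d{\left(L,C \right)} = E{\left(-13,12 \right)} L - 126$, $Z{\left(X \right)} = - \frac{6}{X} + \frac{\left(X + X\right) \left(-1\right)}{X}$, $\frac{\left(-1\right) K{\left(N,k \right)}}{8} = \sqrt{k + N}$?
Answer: $\frac{126}{7423} + \frac{136 \sqrt{13}}{7423} \approx 0.083033$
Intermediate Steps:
$K{\left(N,k \right)} = - 8 \sqrt{N + k}$ ($K{\left(N,k \right)} = - 8 \sqrt{k + N} = - 8 \sqrt{N + k}$)
$Z{\left(X \right)} = -2 - \frac{6}{X}$ ($Z{\left(X \right)} = - \frac{6}{X} + \frac{2 X \left(-1\right)}{X} = - \frac{6}{X} + \frac{\left(-2\right) X}{X} = - \frac{6}{X} - 2 = -2 - \frac{6}{X}$)
$d{\left(L,C \right)} = -126 + 17 L$ ($d{\left(L,C \right)} = 17 L - 126 = -126 + 17 L$)
$\frac{d{\left(K{\left(-2,15 \right)},Z{\left(12 \right)} \right)}}{-7423} = \frac{-126 + 17 \left(- 8 \sqrt{-2 + 15}\right)}{-7423} = \left(-126 + 17 \left(- 8 \sqrt{13}\right)\right) \left(- \frac{1}{7423}\right) = \left(-126 - 136 \sqrt{13}\right) \left(- \frac{1}{7423}\right) = \frac{126}{7423} + \frac{136 \sqrt{13}}{7423}$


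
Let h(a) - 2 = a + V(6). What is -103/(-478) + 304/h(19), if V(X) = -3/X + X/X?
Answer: 295053/20554 ≈ 14.355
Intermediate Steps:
V(X) = 1 - 3/X (V(X) = -3/X + 1 = 1 - 3/X)
h(a) = 5/2 + a (h(a) = 2 + (a + (-3 + 6)/6) = 2 + (a + (⅙)*3) = 2 + (a + ½) = 2 + (½ + a) = 5/2 + a)
-103/(-478) + 304/h(19) = -103/(-478) + 304/(5/2 + 19) = -103*(-1/478) + 304/(43/2) = 103/478 + 304*(2/43) = 103/478 + 608/43 = 295053/20554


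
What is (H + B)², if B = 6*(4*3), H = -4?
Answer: 4624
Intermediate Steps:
B = 72 (B = 6*12 = 72)
(H + B)² = (-4 + 72)² = 68² = 4624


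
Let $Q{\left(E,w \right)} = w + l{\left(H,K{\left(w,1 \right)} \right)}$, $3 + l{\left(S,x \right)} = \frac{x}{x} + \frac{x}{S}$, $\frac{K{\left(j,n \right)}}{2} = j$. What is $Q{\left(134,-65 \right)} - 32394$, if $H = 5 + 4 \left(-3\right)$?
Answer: $- \frac{227097}{7} \approx -32442.0$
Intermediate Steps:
$K{\left(j,n \right)} = 2 j$
$H = -7$ ($H = 5 - 12 = -7$)
$l{\left(S,x \right)} = -2 + \frac{x}{S}$ ($l{\left(S,x \right)} = -3 + \left(\frac{x}{x} + \frac{x}{S}\right) = -3 + \left(1 + \frac{x}{S}\right) = -2 + \frac{x}{S}$)
$Q{\left(E,w \right)} = -2 + \frac{5 w}{7}$ ($Q{\left(E,w \right)} = w + \left(-2 + \frac{2 w}{-7}\right) = w + \left(-2 + 2 w \left(- \frac{1}{7}\right)\right) = w - \left(2 + \frac{2 w}{7}\right) = -2 + \frac{5 w}{7}$)
$Q{\left(134,-65 \right)} - 32394 = \left(-2 + \frac{5}{7} \left(-65\right)\right) - 32394 = \left(-2 - \frac{325}{7}\right) - 32394 = - \frac{339}{7} - 32394 = - \frac{227097}{7}$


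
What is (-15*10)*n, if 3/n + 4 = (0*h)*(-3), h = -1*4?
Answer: 225/2 ≈ 112.50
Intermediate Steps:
h = -4
n = -¾ (n = 3/(-4 + (0*(-4))*(-3)) = 3/(-4 + 0*(-3)) = 3/(-4 + 0) = 3/(-4) = 3*(-¼) = -¾ ≈ -0.75000)
(-15*10)*n = -15*10*(-¾) = -150*(-¾) = 225/2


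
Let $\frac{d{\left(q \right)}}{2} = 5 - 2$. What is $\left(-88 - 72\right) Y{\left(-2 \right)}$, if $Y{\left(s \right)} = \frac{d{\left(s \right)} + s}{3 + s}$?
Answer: $-640$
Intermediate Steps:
$d{\left(q \right)} = 6$ ($d{\left(q \right)} = 2 \left(5 - 2\right) = 2 \cdot 3 = 6$)
$Y{\left(s \right)} = \frac{6 + s}{3 + s}$
$\left(-88 - 72\right) Y{\left(-2 \right)} = \left(-88 - 72\right) \frac{6 - 2}{3 - 2} = - 160 \cdot 1^{-1} \cdot 4 = - 160 \cdot 1 \cdot 4 = \left(-160\right) 4 = -640$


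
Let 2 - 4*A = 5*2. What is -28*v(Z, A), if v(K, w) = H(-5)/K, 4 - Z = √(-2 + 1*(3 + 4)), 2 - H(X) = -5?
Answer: -784/11 - 196*√5/11 ≈ -111.12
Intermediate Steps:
H(X) = 7 (H(X) = 2 - 1*(-5) = 2 + 5 = 7)
Z = 4 - √5 (Z = 4 - √(-2 + 1*(3 + 4)) = 4 - √(-2 + 1*7) = 4 - √(-2 + 7) = 4 - √5 ≈ 1.7639)
A = -2 (A = ½ - 5*2/4 = ½ - ¼*10 = ½ - 5/2 = -2)
v(K, w) = 7/K
-28*v(Z, A) = -196/(4 - √5)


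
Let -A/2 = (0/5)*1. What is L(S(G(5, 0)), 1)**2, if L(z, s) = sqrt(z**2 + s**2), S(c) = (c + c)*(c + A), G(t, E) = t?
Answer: 2501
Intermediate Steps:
A = 0 (A = -2*0/5 = -2*0*(1/5) = -0 = -2*0 = 0)
S(c) = 2*c**2 (S(c) = (c + c)*(c + 0) = (2*c)*c = 2*c**2)
L(z, s) = sqrt(s**2 + z**2)
L(S(G(5, 0)), 1)**2 = (sqrt(1**2 + (2*5**2)**2))**2 = (sqrt(1 + (2*25)**2))**2 = (sqrt(1 + 50**2))**2 = (sqrt(1 + 2500))**2 = (sqrt(2501))**2 = 2501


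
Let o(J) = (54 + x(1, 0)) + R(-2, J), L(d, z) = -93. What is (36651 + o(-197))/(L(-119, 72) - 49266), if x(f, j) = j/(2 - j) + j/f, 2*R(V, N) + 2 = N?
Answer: -73211/98718 ≈ -0.74162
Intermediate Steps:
R(V, N) = -1 + N/2
x(f, j) = j/f + j/(2 - j)
o(J) = 53 + J/2 (o(J) = (54 + 0*(-2 + 0 - 1*1)/(1*(-2 + 0))) + (-1 + J/2) = (54 + 0*1*(-2 + 0 - 1)/(-2)) + (-1 + J/2) = (54 + 0*1*(-½)*(-3)) + (-1 + J/2) = (54 + 0) + (-1 + J/2) = 54 + (-1 + J/2) = 53 + J/2)
(36651 + o(-197))/(L(-119, 72) - 49266) = (36651 + (53 + (½)*(-197)))/(-93 - 49266) = (36651 + (53 - 197/2))/(-49359) = (36651 - 91/2)*(-1/49359) = (73211/2)*(-1/49359) = -73211/98718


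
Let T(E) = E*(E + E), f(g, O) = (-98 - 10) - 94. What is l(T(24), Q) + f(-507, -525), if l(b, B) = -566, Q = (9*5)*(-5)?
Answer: -768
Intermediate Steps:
f(g, O) = -202 (f(g, O) = -108 - 94 = -202)
Q = -225 (Q = 45*(-5) = -225)
T(E) = 2*E² (T(E) = E*(2*E) = 2*E²)
l(T(24), Q) + f(-507, -525) = -566 - 202 = -768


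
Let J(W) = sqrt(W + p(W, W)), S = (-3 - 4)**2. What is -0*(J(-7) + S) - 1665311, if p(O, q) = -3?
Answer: -1665311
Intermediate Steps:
S = 49 (S = (-7)**2 = 49)
J(W) = sqrt(-3 + W) (J(W) = sqrt(W - 3) = sqrt(-3 + W))
-0*(J(-7) + S) - 1665311 = -0*(sqrt(-3 - 7) + 49) - 1665311 = -0*(sqrt(-10) + 49) - 1665311 = -0*(I*sqrt(10) + 49) - 1665311 = -0*(49 + I*sqrt(10)) - 1665311 = -314*0 - 1665311 = 0 - 1665311 = -1665311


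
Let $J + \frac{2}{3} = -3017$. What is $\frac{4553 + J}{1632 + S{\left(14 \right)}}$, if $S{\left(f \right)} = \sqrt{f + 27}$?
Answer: $\frac{2505664}{2663383} - \frac{4606 \sqrt{41}}{7990149} \approx 0.93709$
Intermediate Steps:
$J = - \frac{9053}{3}$ ($J = - \frac{2}{3} - 3017 = - \frac{9053}{3} \approx -3017.7$)
$S{\left(f \right)} = \sqrt{27 + f}$
$\frac{4553 + J}{1632 + S{\left(14 \right)}} = \frac{4553 - \frac{9053}{3}}{1632 + \sqrt{27 + 14}} = \frac{4606}{3 \left(1632 + \sqrt{41}\right)}$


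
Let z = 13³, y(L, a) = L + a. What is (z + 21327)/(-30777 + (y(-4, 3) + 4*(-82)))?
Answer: -11762/15553 ≈ -0.75625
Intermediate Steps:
z = 2197
(z + 21327)/(-30777 + (y(-4, 3) + 4*(-82))) = (2197 + 21327)/(-30777 + ((-4 + 3) + 4*(-82))) = 23524/(-30777 + (-1 - 328)) = 23524/(-30777 - 329) = 23524/(-31106) = 23524*(-1/31106) = -11762/15553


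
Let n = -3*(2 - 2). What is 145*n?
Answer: 0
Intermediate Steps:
n = 0 (n = -3*0 = 0)
145*n = 145*0 = 0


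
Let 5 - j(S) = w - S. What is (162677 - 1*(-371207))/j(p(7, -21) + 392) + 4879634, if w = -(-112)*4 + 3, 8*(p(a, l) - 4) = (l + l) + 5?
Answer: 2128128986/437 ≈ 4.8699e+6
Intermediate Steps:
p(a, l) = 37/8 + l/4 (p(a, l) = 4 + ((l + l) + 5)/8 = 4 + (2*l + 5)/8 = 4 + (5 + 2*l)/8 = 4 + (5/8 + l/4) = 37/8 + l/4)
w = 451 (w = -16*(-28) + 3 = 448 + 3 = 451)
j(S) = -446 + S (j(S) = 5 - (451 - S) = 5 + (-451 + S) = -446 + S)
(162677 - 1*(-371207))/j(p(7, -21) + 392) + 4879634 = (162677 - 1*(-371207))/(-446 + ((37/8 + (1/4)*(-21)) + 392)) + 4879634 = (162677 + 371207)/(-446 + ((37/8 - 21/4) + 392)) + 4879634 = 533884/(-446 + (-5/8 + 392)) + 4879634 = 533884/(-446 + 3131/8) + 4879634 = 533884/(-437/8) + 4879634 = 533884*(-8/437) + 4879634 = -4271072/437 + 4879634 = 2128128986/437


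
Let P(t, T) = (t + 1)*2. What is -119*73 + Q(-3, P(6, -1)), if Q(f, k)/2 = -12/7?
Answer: -60833/7 ≈ -8690.4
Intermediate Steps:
P(t, T) = 2 + 2*t (P(t, T) = (1 + t)*2 = 2 + 2*t)
Q(f, k) = -24/7 (Q(f, k) = 2*(-12/7) = -24/7)
-119*73 + Q(-3, P(6, -1)) = -119*73 - 24/7 = -8687 - 24/7 = -60833/7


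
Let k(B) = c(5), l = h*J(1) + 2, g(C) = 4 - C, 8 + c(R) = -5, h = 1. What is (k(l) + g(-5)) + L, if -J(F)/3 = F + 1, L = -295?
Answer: -299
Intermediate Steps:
c(R) = -13 (c(R) = -8 - 5 = -13)
J(F) = -3 - 3*F (J(F) = -3*(F + 1) = -3*(1 + F) = -3 - 3*F)
l = -4 (l = 1*(-3 - 3*1) + 2 = 1*(-3 - 3) + 2 = 1*(-6) + 2 = -6 + 2 = -4)
k(B) = -13
(k(l) + g(-5)) + L = (-13 + (4 - 1*(-5))) - 295 = (-13 + (4 + 5)) - 295 = (-13 + 9) - 295 = -4 - 295 = -299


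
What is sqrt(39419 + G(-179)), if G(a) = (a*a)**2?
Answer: 30*sqrt(1140739) ≈ 32042.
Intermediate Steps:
G(a) = a**4 (G(a) = (a**2)**2 = a**4)
sqrt(39419 + G(-179)) = sqrt(39419 + (-179)**4) = sqrt(39419 + 1026625681) = sqrt(1026665100) = 30*sqrt(1140739)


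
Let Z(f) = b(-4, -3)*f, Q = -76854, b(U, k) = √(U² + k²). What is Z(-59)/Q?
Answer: 295/76854 ≈ 0.0038384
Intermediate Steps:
Z(f) = 5*f (Z(f) = √((-4)² + (-3)²)*f = √(16 + 9)*f = √25*f = 5*f)
Z(-59)/Q = (5*(-59))/(-76854) = -295*(-1/76854) = 295/76854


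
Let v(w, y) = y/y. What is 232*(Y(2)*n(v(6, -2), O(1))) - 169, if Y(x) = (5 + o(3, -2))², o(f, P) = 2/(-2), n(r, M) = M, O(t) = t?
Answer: 3543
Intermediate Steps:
v(w, y) = 1
o(f, P) = -1 (o(f, P) = 2*(-½) = -1)
Y(x) = 16 (Y(x) = (5 - 1)² = 4² = 16)
232*(Y(2)*n(v(6, -2), O(1))) - 169 = 232*(16*1) - 169 = 232*16 - 169 = 3712 - 169 = 3543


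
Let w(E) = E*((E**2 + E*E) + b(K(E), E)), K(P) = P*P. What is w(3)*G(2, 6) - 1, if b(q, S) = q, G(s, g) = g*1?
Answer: 485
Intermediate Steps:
K(P) = P**2
G(s, g) = g
w(E) = 3*E**3 (w(E) = E*((E**2 + E*E) + E**2) = E*((E**2 + E**2) + E**2) = E*(2*E**2 + E**2) = E*(3*E**2) = 3*E**3)
w(3)*G(2, 6) - 1 = (3*3**3)*6 - 1 = (3*27)*6 - 1 = 81*6 - 1 = 486 - 1 = 485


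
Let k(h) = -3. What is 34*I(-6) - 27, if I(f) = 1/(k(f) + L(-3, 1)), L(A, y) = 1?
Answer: -44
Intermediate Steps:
I(f) = -½ (I(f) = 1/(-3 + 1) = 1/(-2) = -½)
34*I(-6) - 27 = 34*(-½) - 27 = -17 - 27 = -44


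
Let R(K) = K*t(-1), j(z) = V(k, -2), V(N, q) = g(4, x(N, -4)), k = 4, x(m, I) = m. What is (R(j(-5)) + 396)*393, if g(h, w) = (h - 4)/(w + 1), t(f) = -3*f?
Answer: 155628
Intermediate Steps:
g(h, w) = (-4 + h)/(1 + w)
V(N, q) = 0 (V(N, q) = (-4 + 4)/(1 + N) = 0/(1 + N) = 0)
j(z) = 0
R(K) = 3*K (R(K) = K*(-3*(-1)) = K*3 = 3*K)
(R(j(-5)) + 396)*393 = (3*0 + 396)*393 = (0 + 396)*393 = 396*393 = 155628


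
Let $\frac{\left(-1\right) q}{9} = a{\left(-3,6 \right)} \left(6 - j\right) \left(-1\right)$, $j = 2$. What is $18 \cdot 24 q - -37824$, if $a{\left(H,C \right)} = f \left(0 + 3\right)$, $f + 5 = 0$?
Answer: $-195456$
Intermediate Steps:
$f = -5$ ($f = -5 + 0 = -5$)
$a{\left(H,C \right)} = -15$ ($a{\left(H,C \right)} = - 5 \left(0 + 3\right) = \left(-5\right) 3 = -15$)
$q = -540$ ($q = - 9 - 15 \left(6 - 2\right) \left(-1\right) = - 9 \left(-15\right) 4 \left(-1\right) = - 9 \left(\left(-60\right) \left(-1\right)\right) = \left(-9\right) 60 = -540$)
$18 \cdot 24 q - -37824 = 18 \cdot 24 \left(-540\right) - -37824 = 432 \left(-540\right) + 37824 = -233280 + 37824 = -195456$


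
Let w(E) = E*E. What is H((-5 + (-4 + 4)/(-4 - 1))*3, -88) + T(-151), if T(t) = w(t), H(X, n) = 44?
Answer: 22845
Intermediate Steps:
w(E) = E**2
T(t) = t**2
H((-5 + (-4 + 4)/(-4 - 1))*3, -88) + T(-151) = 44 + (-151)**2 = 44 + 22801 = 22845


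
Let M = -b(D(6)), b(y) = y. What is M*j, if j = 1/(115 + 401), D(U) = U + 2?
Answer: -2/129 ≈ -0.015504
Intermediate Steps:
D(U) = 2 + U
M = -8 (M = -(2 + 6) = -1*8 = -8)
j = 1/516 ≈ 0.0019380
M*j = -8*1/516 = -2/129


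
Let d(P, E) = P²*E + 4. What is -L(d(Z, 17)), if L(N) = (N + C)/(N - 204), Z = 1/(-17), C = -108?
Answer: -589/1133 ≈ -0.51986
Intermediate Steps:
Z = -1/17 ≈ -0.058824
d(P, E) = 4 + E*P² (d(P, E) = E*P² + 4 = 4 + E*P²)
L(N) = (-108 + N)/(-204 + N) (L(N) = (N - 108)/(N - 204) = (-108 + N)/(-204 + N))
-L(d(Z, 17)) = -(-108 + (4 + 17*(-1/17)²))/(-204 + (4 + 17*(-1/17)²)) = -(-108 + (4 + 17*(1/289)))/(-204 + (4 + 17*(1/289))) = -(-108 + (4 + 1/17))/(-204 + (4 + 1/17)) = -(-108 + 69/17)/(-204 + 69/17) = -(-1767)/((-3399/17)*17) = -(-17)*(-1767)/(3399*17) = -1*589/1133 = -589/1133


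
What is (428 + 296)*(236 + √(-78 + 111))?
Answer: 170864 + 724*√33 ≈ 1.7502e+5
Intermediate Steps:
(428 + 296)*(236 + √(-78 + 111)) = 724*(236 + √33) = 170864 + 724*√33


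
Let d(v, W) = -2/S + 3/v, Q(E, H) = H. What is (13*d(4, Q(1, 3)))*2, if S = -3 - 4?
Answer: 377/14 ≈ 26.929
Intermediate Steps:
S = -7
d(v, W) = 2/7 + 3/v (d(v, W) = -2/(-7) + 3/v = -2*(-⅐) + 3/v = 2/7 + 3/v)
(13*d(4, Q(1, 3)))*2 = (13*(2/7 + 3/4))*2 = (13*(2/7 + 3*(¼)))*2 = (13*(2/7 + ¾))*2 = (13*(29/28))*2 = (377/28)*2 = 377/14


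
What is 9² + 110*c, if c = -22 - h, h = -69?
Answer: 5251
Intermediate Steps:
c = 47 (c = -22 - 1*(-69) = -22 + 69 = 47)
9² + 110*c = 9² + 110*47 = 81 + 5170 = 5251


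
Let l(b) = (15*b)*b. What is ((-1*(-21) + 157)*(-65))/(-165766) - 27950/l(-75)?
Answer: -73138819/279730125 ≈ -0.26146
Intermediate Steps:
l(b) = 15*b²
((-1*(-21) + 157)*(-65))/(-165766) - 27950/l(-75) = ((-1*(-21) + 157)*(-65))/(-165766) - 27950/(15*(-75)²) = ((21 + 157)*(-65))*(-1/165766) - 27950/(15*5625) = (178*(-65))*(-1/165766) - 27950/84375 = -11570*(-1/165766) - 27950*1/84375 = 5785/82883 - 1118/3375 = -73138819/279730125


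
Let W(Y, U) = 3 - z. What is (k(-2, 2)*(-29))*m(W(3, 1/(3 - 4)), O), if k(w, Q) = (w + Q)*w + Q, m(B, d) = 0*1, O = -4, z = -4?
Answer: 0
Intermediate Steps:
W(Y, U) = 7 (W(Y, U) = 3 - 1*(-4) = 3 + 4 = 7)
m(B, d) = 0
k(w, Q) = Q + w*(Q + w) (k(w, Q) = (Q + w)*w + Q = w*(Q + w) + Q = Q + w*(Q + w))
(k(-2, 2)*(-29))*m(W(3, 1/(3 - 4)), O) = ((2 + (-2)² + 2*(-2))*(-29))*0 = ((2 + 4 - 4)*(-29))*0 = (2*(-29))*0 = -58*0 = 0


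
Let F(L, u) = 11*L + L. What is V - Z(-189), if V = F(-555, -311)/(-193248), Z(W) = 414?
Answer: -2222167/5368 ≈ -413.97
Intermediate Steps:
F(L, u) = 12*L
V = 185/5368 (V = (12*(-555))/(-193248) = -6660*(-1/193248) = 185/5368 ≈ 0.034463)
V - Z(-189) = 185/5368 - 1*414 = 185/5368 - 414 = -2222167/5368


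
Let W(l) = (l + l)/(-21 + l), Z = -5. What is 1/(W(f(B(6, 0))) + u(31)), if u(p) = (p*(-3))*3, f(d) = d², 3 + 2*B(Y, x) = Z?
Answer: -5/1427 ≈ -0.0035039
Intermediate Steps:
B(Y, x) = -4 (B(Y, x) = -3/2 + (½)*(-5) = -3/2 - 5/2 = -4)
W(l) = 2*l/(-21 + l) (W(l) = (2*l)/(-21 + l) = 2*l/(-21 + l))
u(p) = -9*p (u(p) = -3*p*3 = -9*p)
1/(W(f(B(6, 0))) + u(31)) = 1/(2*(-4)²/(-21 + (-4)²) - 9*31) = 1/(2*16/(-21 + 16) - 279) = 1/(2*16/(-5) - 279) = 1/(2*16*(-⅕) - 279) = 1/(-32/5 - 279) = 1/(-1427/5) = -5/1427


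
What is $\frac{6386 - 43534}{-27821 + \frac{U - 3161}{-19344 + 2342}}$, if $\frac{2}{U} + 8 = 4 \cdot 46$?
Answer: $\frac{55579946048}{41624834329} \approx 1.3353$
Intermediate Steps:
$U = \frac{1}{88}$ ($U = \frac{2}{-8 + 4 \cdot 46} = \frac{2}{-8 + 184} = \frac{2}{176} = 2 \cdot \frac{1}{176} = \frac{1}{88} \approx 0.011364$)
$\frac{6386 - 43534}{-27821 + \frac{U - 3161}{-19344 + 2342}} = \frac{6386 - 43534}{-27821 + \frac{\frac{1}{88} - 3161}{-19344 + 2342}} = - \frac{37148}{-27821 - \frac{278167}{88 \left(-17002\right)}} = - \frac{37148}{-27821 - - \frac{278167}{1496176}} = - \frac{37148}{-27821 + \frac{278167}{1496176}} = - \frac{37148}{- \frac{41624834329}{1496176}} = \left(-37148\right) \left(- \frac{1496176}{41624834329}\right) = \frac{55579946048}{41624834329}$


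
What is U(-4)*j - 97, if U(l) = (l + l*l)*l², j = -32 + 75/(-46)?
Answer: -150743/23 ≈ -6554.0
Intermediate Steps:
j = -1547/46 (j = -32 + 75*(-1/46) = -32 - 75/46 = -1547/46 ≈ -33.630)
U(l) = l²*(l + l²) (U(l) = (l + l²)*l² = l²*(l + l²))
U(-4)*j - 97 = ((-4)³*(1 - 4))*(-1547/46) - 97 = -64*(-3)*(-1547/46) - 97 = 192*(-1547/46) - 97 = -148512/23 - 97 = -150743/23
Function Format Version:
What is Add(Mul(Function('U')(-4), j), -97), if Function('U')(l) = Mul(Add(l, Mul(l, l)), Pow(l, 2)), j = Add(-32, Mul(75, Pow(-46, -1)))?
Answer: Rational(-150743, 23) ≈ -6554.0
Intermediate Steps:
j = Rational(-1547, 46) (j = Add(-32, Mul(75, Rational(-1, 46))) = Add(-32, Rational(-75, 46)) = Rational(-1547, 46) ≈ -33.630)
Function('U')(l) = Mul(Pow(l, 2), Add(l, Pow(l, 2))) (Function('U')(l) = Mul(Add(l, Pow(l, 2)), Pow(l, 2)) = Mul(Pow(l, 2), Add(l, Pow(l, 2))))
Add(Mul(Function('U')(-4), j), -97) = Add(Mul(Mul(Pow(-4, 3), Add(1, -4)), Rational(-1547, 46)), -97) = Add(Mul(Mul(-64, -3), Rational(-1547, 46)), -97) = Add(Mul(192, Rational(-1547, 46)), -97) = Add(Rational(-148512, 23), -97) = Rational(-150743, 23)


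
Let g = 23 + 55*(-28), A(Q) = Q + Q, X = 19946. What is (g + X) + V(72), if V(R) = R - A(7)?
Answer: 18487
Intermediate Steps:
A(Q) = 2*Q
V(R) = -14 + R (V(R) = R - 2*7 = R - 1*14 = R - 14 = -14 + R)
g = -1517 (g = 23 - 1540 = -1517)
(g + X) + V(72) = (-1517 + 19946) + (-14 + 72) = 18429 + 58 = 18487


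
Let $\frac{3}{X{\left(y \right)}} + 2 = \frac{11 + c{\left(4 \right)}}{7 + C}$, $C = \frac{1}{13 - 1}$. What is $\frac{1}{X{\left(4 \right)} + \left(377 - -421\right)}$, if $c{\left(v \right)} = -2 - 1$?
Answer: $\frac{74}{58797} \approx 0.0012586$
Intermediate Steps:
$c{\left(v \right)} = -3$
$C = \frac{1}{12} \approx 0.083333$
$X{\left(y \right)} = - \frac{255}{74}$ ($X{\left(y \right)} = \frac{3}{-2 + \frac{11 - 3}{7 + \frac{1}{12}}} = \frac{3}{-2 + \frac{8}{\frac{85}{12}}} = \frac{3}{-2 + 8 \cdot \frac{12}{85}} = \frac{3}{-2 + \frac{96}{85}} = \frac{3}{- \frac{74}{85}} = 3 \left(- \frac{85}{74}\right) = - \frac{255}{74}$)
$\frac{1}{X{\left(4 \right)} + \left(377 - -421\right)} = \frac{1}{- \frac{255}{74} + \left(377 - -421\right)} = \frac{1}{- \frac{255}{74} + \left(377 + 421\right)} = \frac{1}{- \frac{255}{74} + 798} = \frac{1}{\frac{58797}{74}} = \frac{74}{58797}$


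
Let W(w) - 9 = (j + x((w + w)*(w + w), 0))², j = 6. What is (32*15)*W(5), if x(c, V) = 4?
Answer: 52320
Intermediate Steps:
W(w) = 109 (W(w) = 9 + (6 + 4)² = 9 + 10² = 9 + 100 = 109)
(32*15)*W(5) = (32*15)*109 = 480*109 = 52320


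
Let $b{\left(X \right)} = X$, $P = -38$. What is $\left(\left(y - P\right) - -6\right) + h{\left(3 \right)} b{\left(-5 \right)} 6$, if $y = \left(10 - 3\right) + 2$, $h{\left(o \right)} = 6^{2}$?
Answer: $-1027$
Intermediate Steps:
$h{\left(o \right)} = 36$
$y = 9$ ($y = 7 + 2 = 9$)
$\left(\left(y - P\right) - -6\right) + h{\left(3 \right)} b{\left(-5 \right)} 6 = \left(\left(9 - -38\right) - -6\right) + 36 \left(\left(-5\right) 6\right) = \left(\left(9 + 38\right) + 6\right) + 36 \left(-30\right) = \left(47 + 6\right) - 1080 = 53 - 1080 = -1027$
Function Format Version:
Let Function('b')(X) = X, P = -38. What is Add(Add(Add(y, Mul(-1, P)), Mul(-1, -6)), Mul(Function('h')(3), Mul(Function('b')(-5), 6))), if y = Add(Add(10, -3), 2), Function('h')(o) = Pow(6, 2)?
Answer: -1027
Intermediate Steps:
Function('h')(o) = 36
y = 9 (y = Add(7, 2) = 9)
Add(Add(Add(y, Mul(-1, P)), Mul(-1, -6)), Mul(Function('h')(3), Mul(Function('b')(-5), 6))) = Add(Add(Add(9, Mul(-1, -38)), Mul(-1, -6)), Mul(36, Mul(-5, 6))) = Add(Add(Add(9, 38), 6), Mul(36, -30)) = Add(Add(47, 6), -1080) = Add(53, -1080) = -1027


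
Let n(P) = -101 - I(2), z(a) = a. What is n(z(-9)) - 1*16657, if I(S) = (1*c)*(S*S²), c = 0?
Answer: -16758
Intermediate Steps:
I(S) = 0 (I(S) = (1*0)*(S*S²) = 0*S³ = 0)
n(P) = -101 (n(P) = -101 - 1*0 = -101 + 0 = -101)
n(z(-9)) - 1*16657 = -101 - 1*16657 = -101 - 16657 = -16758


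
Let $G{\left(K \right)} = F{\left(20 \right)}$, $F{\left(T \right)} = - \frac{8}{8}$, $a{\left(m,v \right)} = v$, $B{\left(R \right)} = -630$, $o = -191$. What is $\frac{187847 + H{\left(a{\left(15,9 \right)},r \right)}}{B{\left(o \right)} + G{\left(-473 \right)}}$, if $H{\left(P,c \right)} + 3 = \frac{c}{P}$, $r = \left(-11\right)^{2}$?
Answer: $- \frac{1690717}{5679} \approx -297.71$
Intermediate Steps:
$r = 121$
$F{\left(T \right)} = -1$ ($F{\left(T \right)} = \left(-8\right) \frac{1}{8} = -1$)
$G{\left(K \right)} = -1$
$H{\left(P,c \right)} = -3 + \frac{c}{P}$
$\frac{187847 + H{\left(a{\left(15,9 \right)},r \right)}}{B{\left(o \right)} + G{\left(-473 \right)}} = \frac{187847 - \left(3 - \frac{121}{9}\right)}{-630 - 1} = \frac{187847 + \left(-3 + 121 \cdot \frac{1}{9}\right)}{-631} = \left(187847 + \left(-3 + \frac{121}{9}\right)\right) \left(- \frac{1}{631}\right) = \left(187847 + \frac{94}{9}\right) \left(- \frac{1}{631}\right) = \frac{1690717}{9} \left(- \frac{1}{631}\right) = - \frac{1690717}{5679}$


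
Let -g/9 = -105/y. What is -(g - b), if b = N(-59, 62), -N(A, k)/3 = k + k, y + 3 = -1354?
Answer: -503859/1357 ≈ -371.30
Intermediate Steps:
y = -1357 (y = -3 - 1354 = -1357)
N(A, k) = -6*k (N(A, k) = -3*(k + k) = -6*k)
b = -372 (b = -6*62 = -372)
g = -945/1357 (g = -(-945)/(-1357) = -(-945)*(-1)/1357 = -9*105/1357 = -945/1357 ≈ -0.69639)
-(g - b) = -(-945/1357 - 1*(-372)) = -(-945/1357 + 372) = -1*503859/1357 = -503859/1357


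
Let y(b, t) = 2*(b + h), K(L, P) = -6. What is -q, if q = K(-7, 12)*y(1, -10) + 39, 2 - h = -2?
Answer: 21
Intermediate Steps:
h = 4 (h = 2 - 1*(-2) = 2 + 2 = 4)
y(b, t) = 8 + 2*b (y(b, t) = 2*(b + 4) = 2*(4 + b) = 8 + 2*b)
q = -21 (q = -6*(8 + 2*1) + 39 = -6*(8 + 2) + 39 = -6*10 + 39 = -60 + 39 = -21)
-q = -1*(-21) = 21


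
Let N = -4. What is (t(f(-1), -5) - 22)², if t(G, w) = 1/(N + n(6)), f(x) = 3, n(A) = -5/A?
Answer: 414736/841 ≈ 493.15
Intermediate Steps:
t(G, w) = -6/29 (t(G, w) = 1/(-4 - 5/6) = 1/(-4 - 5*⅙) = 1/(-4 - ⅚) = 1/(-29/6) = -6/29)
(t(f(-1), -5) - 22)² = (-6/29 - 22)² = (-644/29)² = 414736/841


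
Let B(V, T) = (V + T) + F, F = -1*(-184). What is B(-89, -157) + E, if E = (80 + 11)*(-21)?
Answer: -1973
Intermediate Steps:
F = 184
B(V, T) = 184 + T + V (B(V, T) = (V + T) + 184 = (T + V) + 184 = 184 + T + V)
E = -1911 (E = 91*(-21) = -1911)
B(-89, -157) + E = (184 - 157 - 89) - 1911 = -62 - 1911 = -1973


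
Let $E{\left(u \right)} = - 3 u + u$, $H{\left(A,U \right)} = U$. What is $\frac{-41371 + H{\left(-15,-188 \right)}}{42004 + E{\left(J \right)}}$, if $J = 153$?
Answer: $- \frac{41559}{41698} \approx -0.99667$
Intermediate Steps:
$E{\left(u \right)} = - 2 u$
$\frac{-41371 + H{\left(-15,-188 \right)}}{42004 + E{\left(J \right)}} = \frac{-41371 - 188}{42004 - 306} = - \frac{41559}{42004 - 306} = - \frac{41559}{41698}$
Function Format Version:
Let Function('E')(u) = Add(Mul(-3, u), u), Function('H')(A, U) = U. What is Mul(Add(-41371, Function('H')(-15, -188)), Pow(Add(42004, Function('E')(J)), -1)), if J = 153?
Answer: Rational(-41559, 41698) ≈ -0.99667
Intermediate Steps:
Function('E')(u) = Mul(-2, u)
Mul(Add(-41371, Function('H')(-15, -188)), Pow(Add(42004, Function('E')(J)), -1)) = Mul(Add(-41371, -188), Pow(Add(42004, Mul(-2, 153)), -1)) = Mul(-41559, Pow(Add(42004, -306), -1)) = Mul(-41559, Pow(41698, -1)) = Mul(-41559, Rational(1, 41698)) = Rational(-41559, 41698)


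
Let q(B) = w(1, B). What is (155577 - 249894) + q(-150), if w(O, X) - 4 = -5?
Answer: -94318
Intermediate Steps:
w(O, X) = -1 (w(O, X) = 4 - 5 = -1)
q(B) = -1
(155577 - 249894) + q(-150) = (155577 - 249894) - 1 = -94317 - 1 = -94318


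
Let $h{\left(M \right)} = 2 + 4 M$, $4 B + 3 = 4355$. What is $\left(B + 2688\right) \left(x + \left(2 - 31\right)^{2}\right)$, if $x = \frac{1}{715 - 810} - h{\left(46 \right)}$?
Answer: $\frac{234957824}{95} \approx 2.4732 \cdot 10^{6}$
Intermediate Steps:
$B = 1088$ ($B = - \frac{3}{4} + \frac{1}{4} \cdot 4355 = - \frac{3}{4} + \frac{4355}{4} = 1088$)
$x = - \frac{17671}{95}$ ($x = \frac{1}{715 - 810} - \left(2 + 4 \cdot 46\right) = \frac{1}{-95} - \left(2 + 184\right) = - \frac{1}{95} - 186 = - \frac{17671}{95} \approx -186.01$)
$\left(B + 2688\right) \left(x + \left(2 - 31\right)^{2}\right) = \left(1088 + 2688\right) \left(- \frac{17671}{95} + \left(2 - 31\right)^{2}\right) = 3776 \left(- \frac{17671}{95} + \left(-29\right)^{2}\right) = 3776 \left(- \frac{17671}{95} + 841\right) = 3776 \cdot \frac{62224}{95} = \frac{234957824}{95}$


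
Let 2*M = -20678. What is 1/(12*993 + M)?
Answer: 1/1577 ≈ 0.00063412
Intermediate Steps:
M = -10339 (M = (½)*(-20678) = -10339)
1/(12*993 + M) = 1/(12*993 - 10339) = 1/(11916 - 10339) = 1/1577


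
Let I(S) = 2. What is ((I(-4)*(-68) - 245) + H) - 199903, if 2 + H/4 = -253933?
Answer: -1216024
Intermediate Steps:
H = -1015740 (H = -8 + 4*(-253933) = -8 - 1015732 = -1015740)
((I(-4)*(-68) - 245) + H) - 199903 = ((2*(-68) - 245) - 1015740) - 199903 = ((-136 - 245) - 1015740) - 199903 = (-381 - 1015740) - 199903 = -1016121 - 199903 = -1216024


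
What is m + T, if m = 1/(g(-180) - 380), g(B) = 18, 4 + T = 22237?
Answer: 8048345/362 ≈ 22233.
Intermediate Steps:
T = 22233 (T = -4 + 22237 = 22233)
m = -1/362 (m = 1/(18 - 380) = 1/(-362) = -1/362 ≈ -0.0027624)
m + T = -1/362 + 22233 = 8048345/362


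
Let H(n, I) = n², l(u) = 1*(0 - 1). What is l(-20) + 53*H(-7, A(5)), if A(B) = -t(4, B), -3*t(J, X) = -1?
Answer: 2596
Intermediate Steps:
t(J, X) = ⅓ (t(J, X) = -⅓*(-1) = ⅓)
l(u) = -1 (l(u) = 1*(-1) = -1)
A(B) = -⅓ (A(B) = -1*⅓ = -⅓)
l(-20) + 53*H(-7, A(5)) = -1 + 53*(-7)² = -1 + 53*49 = -1 + 2597 = 2596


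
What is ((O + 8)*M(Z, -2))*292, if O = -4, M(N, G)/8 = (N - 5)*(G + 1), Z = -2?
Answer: 65408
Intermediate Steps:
M(N, G) = 8*(1 + G)*(-5 + N) (M(N, G) = 8*((N - 5)*(G + 1)) = 8*((-5 + N)*(1 + G)) = 8*((1 + G)*(-5 + N)) = 8*(1 + G)*(-5 + N))
((O + 8)*M(Z, -2))*292 = ((-4 + 8)*(-40 - 40*(-2) + 8*(-2) + 8*(-2)*(-2)))*292 = (4*(-40 + 80 - 16 + 32))*292 = (4*56)*292 = 224*292 = 65408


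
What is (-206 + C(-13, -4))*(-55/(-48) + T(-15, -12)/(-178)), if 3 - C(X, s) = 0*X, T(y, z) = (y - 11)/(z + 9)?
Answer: -951461/4272 ≈ -222.72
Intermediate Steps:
T(y, z) = (-11 + y)/(9 + z)
C(X, s) = 3 (C(X, s) = 3 - 0*X = 3 - 1*0 = 3 + 0 = 3)
(-206 + C(-13, -4))*(-55/(-48) + T(-15, -12)/(-178)) = (-206 + 3)*(-55/(-48) + ((-11 - 15)/(9 - 12))/(-178)) = -203*(-55*(-1/48) + (-26/(-3))*(-1/178)) = -203*(55/48 - ⅓*(-26)*(-1/178)) = -203*(55/48 + (26/3)*(-1/178)) = -203*(55/48 - 13/267) = -203*4687/4272 = -951461/4272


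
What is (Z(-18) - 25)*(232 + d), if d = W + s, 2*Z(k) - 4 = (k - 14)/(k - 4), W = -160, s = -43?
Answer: -7105/11 ≈ -645.91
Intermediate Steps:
Z(k) = 2 + (-14 + k)/(2*(-4 + k)) (Z(k) = 2 + ((k - 14)/(k - 4))/2 = 2 + ((-14 + k)/(-4 + k))/2 = 2 + (-14 + k)/(2*(-4 + k)))
d = -203 (d = -160 - 43 = -203)
(Z(-18) - 25)*(232 + d) = (5*(-6 - 18)/(2*(-4 - 18)) - 25)*(232 - 203) = ((5/2)*(-24)/(-22) - 25)*29 = ((5/2)*(-1/22)*(-24) - 25)*29 = (30/11 - 25)*29 = -245/11*29 = -7105/11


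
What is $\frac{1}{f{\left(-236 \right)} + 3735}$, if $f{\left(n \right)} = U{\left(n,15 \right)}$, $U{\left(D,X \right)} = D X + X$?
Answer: $\frac{1}{210} \approx 0.0047619$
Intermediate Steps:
$U{\left(D,X \right)} = X + D X$
$f{\left(n \right)} = 15 + 15 n$ ($f{\left(n \right)} = 15 \left(1 + n\right) = 15 + 15 n$)
$\frac{1}{f{\left(-236 \right)} + 3735} = \frac{1}{\left(15 + 15 \left(-236\right)\right) + 3735} = \frac{1}{\left(15 - 3540\right) + 3735} = \frac{1}{-3525 + 3735} = \frac{1}{210}$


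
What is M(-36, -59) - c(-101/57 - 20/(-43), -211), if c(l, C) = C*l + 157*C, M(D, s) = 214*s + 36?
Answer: 49660354/2451 ≈ 20261.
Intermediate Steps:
M(D, s) = 36 + 214*s
c(l, C) = 157*C + C*l
M(-36, -59) - c(-101/57 - 20/(-43), -211) = (36 + 214*(-59)) - (-211)*(157 + (-101/57 - 20/(-43))) = (36 - 12626) - (-211)*(157 + (-101*1/57 - 20*(-1/43))) = -12590 - (-211)*(157 + (-101/57 + 20/43)) = -12590 - (-211)*(157 - 3203/2451) = -12590 - (-211)*381604/2451 = -12590 - 1*(-80518444/2451) = -12590 + 80518444/2451 = 49660354/2451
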